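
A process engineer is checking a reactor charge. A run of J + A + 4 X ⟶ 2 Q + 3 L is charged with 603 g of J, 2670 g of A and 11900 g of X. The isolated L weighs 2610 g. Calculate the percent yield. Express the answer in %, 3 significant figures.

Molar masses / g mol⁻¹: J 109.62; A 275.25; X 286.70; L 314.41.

n(J) = 603.0 / 109.62 = 5.501 mol
n(A) = 2670 / 275.25 = 9.700 mol
n(X) = 11900 / 286.70 = 41.51 mol
n/ν for J = 5.501/1 = 5.501
n/ν for A = 9.700/1 = 9.700
n/ν for X = 41.51/4 = 10.38
Smallest n/ν is J → limiting reagent.
theoretical n(L) = (3/1) × 5.501 = 16.50 mol → 5188 g
% yield = 2610 / 5188 × 100 = 50.31 %

50.3 %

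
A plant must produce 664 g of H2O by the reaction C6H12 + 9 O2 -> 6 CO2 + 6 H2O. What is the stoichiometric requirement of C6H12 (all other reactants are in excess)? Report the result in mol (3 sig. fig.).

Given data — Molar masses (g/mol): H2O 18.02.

n(H2O) = 664 / 18.02 = 36.85 mol
n(C6H12) = (1/6) × 36.85 = 6.142 mol

6.14 mol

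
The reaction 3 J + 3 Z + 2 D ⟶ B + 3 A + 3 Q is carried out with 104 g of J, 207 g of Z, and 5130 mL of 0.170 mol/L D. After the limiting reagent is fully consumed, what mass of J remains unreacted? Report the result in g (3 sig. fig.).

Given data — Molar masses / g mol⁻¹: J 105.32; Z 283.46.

n(J) = 104.0 / 105.32 = 0.9875 mol
n(Z) = 207.0 / 283.46 = 0.7303 mol
n(D) = 0.170 × 5130/1000 = 0.8721 mol
n/ν for J = 0.9875/3 = 0.3292
n/ν for Z = 0.7303/3 = 0.2434
n/ν for D = 0.8721/2 = 0.4361
Smallest n/ν is Z → limiting reagent.
J consumed = (3/3) × 0.7303 = 0.7303 mol
J remaining = 0.9875 − 0.7303 = 0.2572 mol
mass = 0.2572 × 105.32 = 27.09 g

27.1 g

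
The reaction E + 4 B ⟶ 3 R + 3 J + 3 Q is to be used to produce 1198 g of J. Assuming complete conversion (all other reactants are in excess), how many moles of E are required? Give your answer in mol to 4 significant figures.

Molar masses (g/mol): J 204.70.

1.951 mol

n(J) = 1198 / 204.70 = 5.852 mol
n(E) = (1/3) × 5.852 = 1.951 mol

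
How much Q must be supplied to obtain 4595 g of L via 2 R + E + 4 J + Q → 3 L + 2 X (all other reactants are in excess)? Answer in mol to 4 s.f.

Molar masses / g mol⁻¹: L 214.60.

n(L) = 4595 / 214.60 = 21.41 mol
n(Q) = (1/3) × 21.41 = 7.137 mol

7.137 mol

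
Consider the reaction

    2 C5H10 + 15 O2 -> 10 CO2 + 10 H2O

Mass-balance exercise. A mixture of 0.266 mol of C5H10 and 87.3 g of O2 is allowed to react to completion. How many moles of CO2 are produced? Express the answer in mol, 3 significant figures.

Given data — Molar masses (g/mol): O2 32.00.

n(C5H10) = 0.2660 mol
n(O2) = 87.30 / 32.00 = 2.728 mol
n/ν → C5H10: 0.1330, O2: 0.1819; C5H10 is limiting.
n(CO2) = (10/2) × 0.2660 = 1.330 mol

1.33 mol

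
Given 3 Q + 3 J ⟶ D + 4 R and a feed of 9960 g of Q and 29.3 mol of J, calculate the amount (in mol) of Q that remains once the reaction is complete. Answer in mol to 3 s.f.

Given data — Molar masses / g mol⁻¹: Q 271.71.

7.36 mol

n(Q) = 9960 / 271.71 = 36.66 mol
n(J) = 29.30 mol
n/ν for Q = 36.66/3 = 12.22
n/ν for J = 29.30/3 = 9.767
Smallest n/ν is J → limiting reagent.
Q consumed = (3/3) × 29.30 = 29.30 mol
Q remaining = 36.66 − 29.30 = 7.360 mol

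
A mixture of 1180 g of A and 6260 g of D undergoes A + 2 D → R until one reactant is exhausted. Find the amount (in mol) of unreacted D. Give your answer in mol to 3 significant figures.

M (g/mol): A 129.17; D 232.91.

8.61 mol

n(A) = 1180 / 129.17 = 9.135 mol
n(D) = 6260 / 232.91 = 26.88 mol
n/ν for A = 9.135/1 = 9.135
n/ν for D = 26.88/2 = 13.44
Smallest n/ν is A → limiting reagent.
D consumed = (2/1) × 9.135 = 18.27 mol
D remaining = 26.88 − 18.27 = 8.610 mol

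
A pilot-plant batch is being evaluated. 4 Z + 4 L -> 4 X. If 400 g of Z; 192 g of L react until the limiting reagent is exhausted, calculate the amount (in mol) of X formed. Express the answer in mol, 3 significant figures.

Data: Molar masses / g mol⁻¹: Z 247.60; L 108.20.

n(Z) = 400.0 / 247.60 = 1.616 mol
n(L) = 192.0 / 108.20 = 1.774 mol
n/ν for Z = 1.616/4 = 0.4040
n/ν for L = 1.774/4 = 0.4435
Smallest n/ν is Z → limiting reagent.
n(X) = (4/4) × 1.616 = 1.616 mol

1.62 mol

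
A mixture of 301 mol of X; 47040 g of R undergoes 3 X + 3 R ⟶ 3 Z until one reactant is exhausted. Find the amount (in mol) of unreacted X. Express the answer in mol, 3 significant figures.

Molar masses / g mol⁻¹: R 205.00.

n(X) = 301.0 mol
n(R) = 47040 / 205.00 = 229.5 mol
n/ν → X: 100.3, R: 76.50; R is limiting.
X consumed = (3/3) × 229.5 = 229.5 mol
X remaining = 301.0 − 229.5 = 71.50 mol

71.5 mol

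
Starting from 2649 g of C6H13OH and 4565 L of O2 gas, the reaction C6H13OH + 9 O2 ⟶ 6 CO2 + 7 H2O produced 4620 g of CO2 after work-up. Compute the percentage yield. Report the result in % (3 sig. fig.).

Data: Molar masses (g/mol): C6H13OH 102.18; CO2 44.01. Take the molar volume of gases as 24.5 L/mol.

n(C6H13OH) = 2649 / 102.18 = 25.92 mol
n(O2) = 4565 / 24.5 = 186.3 mol
n/ν → C6H13OH: 25.92, O2: 20.70; O2 is limiting.
theoretical n(CO2) = (6/9) × 186.3 = 124.2 mol → 5466 g
% yield = 4620 / 5466 × 100 = 84.52 %

84.5 %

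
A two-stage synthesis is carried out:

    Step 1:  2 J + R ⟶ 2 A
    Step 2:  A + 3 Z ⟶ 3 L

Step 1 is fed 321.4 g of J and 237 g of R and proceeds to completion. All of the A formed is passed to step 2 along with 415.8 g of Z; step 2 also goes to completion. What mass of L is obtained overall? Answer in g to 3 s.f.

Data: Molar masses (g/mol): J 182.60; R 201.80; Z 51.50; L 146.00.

771 g

Step 1:
n(J) = 321.4 / 182.60 = 1.760 mol
n(R) = 237.0 / 201.80 = 1.174 mol
n/ν for J = 1.760/2 = 0.8800
n/ν for R = 1.174/1 = 1.174
Smallest n/ν is J → limiting reagent.
n(A) produced = (2/2) × 1.760 = 1.760 mol
Step 2:
n(A) available = 1.760 mol
n(Z) = 415.8 / 51.50 = 8.074 mol
n/ν for A = 1.760/1 = 1.760
n/ν for Z = 8.074/3 = 2.691
Smallest n/ν is A → limiting reagent.
n(L) = (3/1) × 1.760 = 5.280 mol
mass = 5.280 × 146.00 = 770.9 g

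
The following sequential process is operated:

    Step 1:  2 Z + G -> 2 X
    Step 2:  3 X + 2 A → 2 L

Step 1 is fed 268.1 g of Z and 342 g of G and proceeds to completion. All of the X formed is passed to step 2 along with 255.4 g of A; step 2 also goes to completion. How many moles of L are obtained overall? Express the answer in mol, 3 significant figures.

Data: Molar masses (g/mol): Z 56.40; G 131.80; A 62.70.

3.17 mol

Step 1:
n(Z) = 268.1 / 56.40 = 4.754 mol
n(G) = 342.0 / 131.80 = 2.595 mol
n/ν for Z = 4.754/2 = 2.377
n/ν for G = 2.595/1 = 2.595
Smallest n/ν is Z → limiting reagent.
n(X) produced = (2/2) × 4.754 = 4.754 mol
Step 2:
n(X) available = 4.754 mol
n(A) = 255.4 / 62.70 = 4.073 mol
n/ν for X = 4.754/3 = 1.585
n/ν for A = 4.073/2 = 2.037
Smallest n/ν is X → limiting reagent.
n(L) = (2/3) × 4.754 = 3.169 mol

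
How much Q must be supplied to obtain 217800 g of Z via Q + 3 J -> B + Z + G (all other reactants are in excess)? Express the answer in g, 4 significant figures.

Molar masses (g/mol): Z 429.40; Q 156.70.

n(Z) = 217800 / 429.40 = 507.2 mol
n(Q) = (1/1) × 507.2 = 507.2 mol
mass = 507.2 × 156.70 = 79480 g

79480 g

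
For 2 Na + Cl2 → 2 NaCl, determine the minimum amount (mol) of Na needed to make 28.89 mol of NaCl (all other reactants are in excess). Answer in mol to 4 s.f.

28.89 mol

n(NaCl) = 28.89 mol
n(Na) = (2/2) × 28.89 = 28.89 mol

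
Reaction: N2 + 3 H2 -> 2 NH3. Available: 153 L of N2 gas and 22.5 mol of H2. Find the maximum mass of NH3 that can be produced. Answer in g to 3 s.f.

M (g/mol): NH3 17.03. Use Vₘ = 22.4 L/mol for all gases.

n(N2) = 153.0 / 22.4 = 6.830 mol
n(H2) = 22.50 mol
n/ν for N2 = 6.830/1 = 6.830
n/ν for H2 = 22.50/3 = 7.500
Smallest n/ν is N2 → limiting reagent.
n(NH3) = (2/1) × 6.830 = 13.66 mol
mass = 13.66 × 17.03 = 232.6 g

233 g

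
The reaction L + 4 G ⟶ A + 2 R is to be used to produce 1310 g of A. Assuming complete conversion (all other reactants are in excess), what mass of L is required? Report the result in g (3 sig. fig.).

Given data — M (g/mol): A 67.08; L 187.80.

3670 g

n(A) = 1310 / 67.08 = 19.53 mol
n(L) = (1/1) × 19.53 = 19.53 mol
mass = 19.53 × 187.80 = 3668 g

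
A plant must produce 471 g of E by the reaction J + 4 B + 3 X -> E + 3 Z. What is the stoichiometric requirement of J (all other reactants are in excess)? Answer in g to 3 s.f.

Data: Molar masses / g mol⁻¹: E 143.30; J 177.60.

584 g

n(E) = 471 / 143.30 = 3.287 mol
n(J) = (1/1) × 3.287 = 3.287 mol
mass = 3.287 × 177.60 = 583.8 g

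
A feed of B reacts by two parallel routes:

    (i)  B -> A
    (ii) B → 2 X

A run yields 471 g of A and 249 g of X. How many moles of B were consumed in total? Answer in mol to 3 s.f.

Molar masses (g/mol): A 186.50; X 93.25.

3.86 mol

n(A) = 471 / 186.50 = 2.525 mol
n(X) = 249 / 93.25 = 2.670 mol
n(B) via (i) = (1/1)×2.525 = 2.525 mol
n(B) via (ii) = (1/2)×2.670 = 1.335 mol
total n(B) = 2.525 + 1.335 = 3.860 mol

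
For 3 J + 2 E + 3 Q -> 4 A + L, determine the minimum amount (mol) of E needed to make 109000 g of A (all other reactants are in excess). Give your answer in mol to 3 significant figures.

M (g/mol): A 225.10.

n(A) = 109000 / 225.10 = 484.2 mol
n(E) = (2/4) × 484.2 = 242.1 mol

242 mol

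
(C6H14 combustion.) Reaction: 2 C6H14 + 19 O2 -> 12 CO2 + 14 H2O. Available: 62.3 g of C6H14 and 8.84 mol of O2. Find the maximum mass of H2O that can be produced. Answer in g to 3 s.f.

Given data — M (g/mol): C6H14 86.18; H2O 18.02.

n(C6H14) = 62.30 / 86.18 = 0.7229 mol
n(O2) = 8.840 mol
n/ν for C6H14 = 0.7229/2 = 0.3615
n/ν for O2 = 8.840/19 = 0.4653
Smallest n/ν is C6H14 → limiting reagent.
n(H2O) = (14/2) × 0.7229 = 5.060 mol
mass = 5.060 × 18.02 = 91.18 g

91.2 g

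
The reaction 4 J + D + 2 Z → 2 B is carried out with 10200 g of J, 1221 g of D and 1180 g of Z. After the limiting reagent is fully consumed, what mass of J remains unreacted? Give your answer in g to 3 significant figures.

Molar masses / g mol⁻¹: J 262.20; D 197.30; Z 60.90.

3710 g

n(J) = 10200 / 262.20 = 38.90 mol
n(D) = 1221 / 197.30 = 6.189 mol
n(Z) = 1180 / 60.90 = 19.38 mol
n/ν for J = 38.90/4 = 9.725
n/ν for D = 6.189/1 = 6.189
n/ν for Z = 19.38/2 = 9.690
Smallest n/ν is D → limiting reagent.
J consumed = (4/1) × 6.189 = 24.76 mol
J remaining = 38.90 − 24.76 = 14.14 mol
mass = 14.14 × 262.20 = 3708 g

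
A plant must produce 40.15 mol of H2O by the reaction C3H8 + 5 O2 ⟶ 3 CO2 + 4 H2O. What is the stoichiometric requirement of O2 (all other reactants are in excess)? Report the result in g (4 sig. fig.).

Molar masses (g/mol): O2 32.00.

n(H2O) = 40.15 mol
n(O2) = (5/4) × 40.15 = 50.19 mol
mass = 50.19 × 32.00 = 1606 g

1606 g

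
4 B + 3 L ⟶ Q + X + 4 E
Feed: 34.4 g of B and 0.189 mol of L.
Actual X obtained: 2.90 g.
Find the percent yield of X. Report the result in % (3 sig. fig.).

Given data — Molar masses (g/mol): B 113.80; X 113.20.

40.7 %

n(B) = 34.40 / 113.80 = 0.3023 mol
n(L) = 0.1890 mol
n/ν for B = 0.3023/4 = 0.07558
n/ν for L = 0.1890/3 = 0.06300
Smallest n/ν is L → limiting reagent.
theoretical n(X) = (1/3) × 0.1890 = 0.06300 mol → 7.132 g
% yield = 2.90 / 7.132 × 100 = 40.66 %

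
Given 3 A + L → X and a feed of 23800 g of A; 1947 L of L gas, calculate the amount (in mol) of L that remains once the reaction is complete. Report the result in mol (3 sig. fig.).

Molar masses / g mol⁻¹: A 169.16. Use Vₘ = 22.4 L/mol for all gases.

40.0 mol

n(A) = 23800 / 169.16 = 140.7 mol
n(L) = 1947 / 22.4 = 86.92 mol
n/ν for A = 140.7/3 = 46.90
n/ν for L = 86.92/1 = 86.92
Smallest n/ν is A → limiting reagent.
L consumed = (1/3) × 140.7 = 46.90 mol
L remaining = 86.92 − 46.90 = 40.02 mol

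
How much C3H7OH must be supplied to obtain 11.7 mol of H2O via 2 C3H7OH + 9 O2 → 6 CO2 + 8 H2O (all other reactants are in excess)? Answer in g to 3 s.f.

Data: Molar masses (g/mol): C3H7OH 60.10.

176 g

n(H2O) = 11.70 mol
n(C3H7OH) = (2/8) × 11.70 = 2.925 mol
mass = 2.925 × 60.10 = 175.8 g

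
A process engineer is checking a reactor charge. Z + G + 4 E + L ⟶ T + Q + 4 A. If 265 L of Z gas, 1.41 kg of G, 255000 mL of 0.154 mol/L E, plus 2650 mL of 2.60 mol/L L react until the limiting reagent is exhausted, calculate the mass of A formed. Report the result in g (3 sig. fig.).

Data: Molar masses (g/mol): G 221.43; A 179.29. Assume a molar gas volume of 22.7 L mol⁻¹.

n(Z) = 265.0 / 22.7 = 11.67 mol
n(G) = 1.410×1000 / 221.43 = 6.368 mol
n(E) = 0.154 × 255000/1000 = 39.27 mol
n(L) = 2.60 × 2650/1000 = 6.890 mol
n/ν → Z: 11.67, G: 6.368, E: 9.818, L: 6.890; G is limiting.
n(A) = (4/1) × 6.368 = 25.47 mol
mass = 25.47 × 179.29 = 4567 g

4570 g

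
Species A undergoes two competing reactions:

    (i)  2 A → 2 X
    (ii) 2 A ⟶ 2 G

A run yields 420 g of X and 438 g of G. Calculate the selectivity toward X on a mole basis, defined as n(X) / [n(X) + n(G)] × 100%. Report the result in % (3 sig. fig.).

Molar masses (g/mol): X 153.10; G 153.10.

n(X) = 420 / 153.10 = 2.743 mol
n(G) = 438 / 153.10 = 2.861 mol
selectivity = 2.743/(2.743+2.861) × 100 = 48.95 %

49.0 %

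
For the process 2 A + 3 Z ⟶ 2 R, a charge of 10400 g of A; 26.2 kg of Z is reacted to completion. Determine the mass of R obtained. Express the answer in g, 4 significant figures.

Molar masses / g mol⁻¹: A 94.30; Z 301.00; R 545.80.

n(A) = 10400 / 94.30 = 110.3 mol
n(Z) = 26.20×1000 / 301.00 = 87.04 mol
n/ν for A = 110.3/2 = 55.15
n/ν for Z = 87.04/3 = 29.01
Smallest n/ν is Z → limiting reagent.
n(R) = (2/3) × 87.04 = 58.03 mol
mass = 58.03 × 545.80 = 31670 g

31670 g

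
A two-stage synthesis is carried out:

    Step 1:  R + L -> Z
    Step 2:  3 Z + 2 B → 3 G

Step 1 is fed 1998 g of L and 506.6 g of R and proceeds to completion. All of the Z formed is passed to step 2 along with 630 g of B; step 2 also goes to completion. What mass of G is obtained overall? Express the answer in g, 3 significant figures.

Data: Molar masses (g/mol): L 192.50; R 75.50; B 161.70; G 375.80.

2200 g

Step 1:
n(L) = 1998 / 192.50 = 10.38 mol
n(R) = 506.6 / 75.50 = 6.710 mol
n/ν → L: 10.38, R: 6.710; R is limiting.
n(Z) produced = (1/1) × 6.710 = 6.710 mol
Step 2:
n(Z) available = 6.710 mol
n(B) = 630.0 / 161.70 = 3.896 mol
n/ν → Z: 2.237, B: 1.948; B is limiting.
n(G) = (3/2) × 3.896 = 5.844 mol
mass = 5.844 × 375.80 = 2196 g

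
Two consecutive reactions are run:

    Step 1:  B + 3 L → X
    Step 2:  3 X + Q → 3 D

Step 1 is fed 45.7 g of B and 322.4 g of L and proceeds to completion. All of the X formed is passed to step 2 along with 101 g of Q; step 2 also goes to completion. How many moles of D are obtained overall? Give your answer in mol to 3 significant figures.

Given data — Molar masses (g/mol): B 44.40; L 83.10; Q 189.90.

Step 1:
n(B) = 45.70 / 44.40 = 1.029 mol
n(L) = 322.4 / 83.10 = 3.880 mol
n/ν → B: 1.029, L: 1.293; B is limiting.
n(X) produced = (1/1) × 1.029 = 1.029 mol
Step 2:
n(X) available = 1.029 mol
n(Q) = 101.0 / 189.90 = 0.5319 mol
n/ν → X: 0.3430, Q: 0.5319; X is limiting.
n(D) = (3/3) × 1.029 = 1.029 mol

1.03 mol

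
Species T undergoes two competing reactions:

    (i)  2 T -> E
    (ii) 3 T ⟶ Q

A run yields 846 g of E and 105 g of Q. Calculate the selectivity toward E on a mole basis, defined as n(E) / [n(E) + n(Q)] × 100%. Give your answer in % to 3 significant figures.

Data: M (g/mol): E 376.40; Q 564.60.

n(E) = 846 / 376.40 = 2.248 mol
n(Q) = 105 / 564.60 = 0.1860 mol
selectivity = 2.248/(2.248+0.1860) × 100 = 92.36 %

92.4 %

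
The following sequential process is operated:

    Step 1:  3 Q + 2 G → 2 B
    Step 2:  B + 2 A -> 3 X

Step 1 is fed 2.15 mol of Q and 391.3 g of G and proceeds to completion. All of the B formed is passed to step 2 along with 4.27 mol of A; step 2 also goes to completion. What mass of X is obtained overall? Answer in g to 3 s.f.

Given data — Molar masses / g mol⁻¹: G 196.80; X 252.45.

1090 g

Step 1:
n(Q) = 2.150 mol
n(G) = 391.3 / 196.80 = 1.988 mol
n/ν for Q = 2.150/3 = 0.7167
n/ν for G = 1.988/2 = 0.9940
Smallest n/ν is Q → limiting reagent.
n(B) produced = (2/3) × 2.150 = 1.433 mol
Step 2:
n(B) available = 1.433 mol
n(A) = 4.270 mol
n/ν for B = 1.433/1 = 1.433
n/ν for A = 4.270/2 = 2.135
Smallest n/ν is B → limiting reagent.
n(X) = (3/1) × 1.433 = 4.299 mol
mass = 4.299 × 252.45 = 1085 g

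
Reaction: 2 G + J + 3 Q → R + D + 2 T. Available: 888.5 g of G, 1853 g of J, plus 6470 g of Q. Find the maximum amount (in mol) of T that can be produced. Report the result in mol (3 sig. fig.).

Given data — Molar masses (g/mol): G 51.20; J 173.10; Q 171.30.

17.4 mol

n(G) = 888.5 / 51.20 = 17.35 mol
n(J) = 1853 / 173.10 = 10.70 mol
n(Q) = 6470 / 171.30 = 37.77 mol
n/ν → G: 8.675, J: 10.70, Q: 12.59; G is limiting.
n(T) = (2/2) × 17.35 = 17.35 mol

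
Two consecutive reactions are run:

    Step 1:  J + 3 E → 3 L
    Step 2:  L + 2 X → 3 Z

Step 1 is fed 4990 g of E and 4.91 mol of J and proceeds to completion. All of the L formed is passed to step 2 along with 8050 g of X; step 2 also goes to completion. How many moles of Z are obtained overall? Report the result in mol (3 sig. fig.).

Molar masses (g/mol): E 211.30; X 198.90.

44.2 mol

Step 1:
n(E) = 4990 / 211.30 = 23.62 mol
n(J) = 4.910 mol
n/ν for E = 23.62/3 = 7.873
n/ν for J = 4.910/1 = 4.910
Smallest n/ν is J → limiting reagent.
n(L) produced = (3/1) × 4.910 = 14.73 mol
Step 2:
n(L) available = 14.73 mol
n(X) = 8050 / 198.90 = 40.47 mol
n/ν for L = 14.73/1 = 14.73
n/ν for X = 40.47/2 = 20.24
Smallest n/ν is L → limiting reagent.
n(Z) = (3/1) × 14.73 = 44.19 mol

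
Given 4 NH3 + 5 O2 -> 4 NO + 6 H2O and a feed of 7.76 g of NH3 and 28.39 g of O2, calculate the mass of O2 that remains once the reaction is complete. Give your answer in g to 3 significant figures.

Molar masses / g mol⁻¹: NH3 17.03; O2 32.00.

n(NH3) = 7.760 / 17.03 = 0.4557 mol
n(O2) = 28.39 / 32.00 = 0.8872 mol
n/ν for NH3 = 0.4557/4 = 0.1139
n/ν for O2 = 0.8872/5 = 0.1774
Smallest n/ν is NH3 → limiting reagent.
O2 consumed = (5/4) × 0.4557 = 0.5696 mol
O2 remaining = 0.8872 − 0.5696 = 0.3176 mol
mass = 0.3176 × 32.00 = 10.16 g

10.2 g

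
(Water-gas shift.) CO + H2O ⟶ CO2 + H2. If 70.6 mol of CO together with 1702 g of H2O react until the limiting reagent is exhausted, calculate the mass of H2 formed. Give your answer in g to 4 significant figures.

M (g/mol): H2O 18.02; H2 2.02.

142.6 g

n(CO) = 70.60 mol
n(H2O) = 1702 / 18.02 = 94.45 mol
n/ν → CO: 70.60, H2O: 94.45; CO is limiting.
n(H2) = (1/1) × 70.60 = 70.60 mol
mass = 70.60 × 2.02 = 142.6 g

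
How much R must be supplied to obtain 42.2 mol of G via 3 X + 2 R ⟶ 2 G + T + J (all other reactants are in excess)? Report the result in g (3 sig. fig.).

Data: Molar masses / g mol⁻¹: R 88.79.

n(G) = 42.20 mol
n(R) = (2/2) × 42.20 = 42.20 mol
mass = 42.20 × 88.79 = 3747 g

3750 g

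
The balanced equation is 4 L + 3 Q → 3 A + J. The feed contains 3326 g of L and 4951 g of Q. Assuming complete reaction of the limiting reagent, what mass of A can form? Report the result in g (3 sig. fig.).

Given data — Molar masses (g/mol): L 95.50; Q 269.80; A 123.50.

2270 g

n(L) = 3326 / 95.50 = 34.83 mol
n(Q) = 4951 / 269.80 = 18.35 mol
n/ν for L = 34.83/4 = 8.708
n/ν for Q = 18.35/3 = 6.117
Smallest n/ν is Q → limiting reagent.
n(A) = (3/3) × 18.35 = 18.35 mol
mass = 18.35 × 123.50 = 2266 g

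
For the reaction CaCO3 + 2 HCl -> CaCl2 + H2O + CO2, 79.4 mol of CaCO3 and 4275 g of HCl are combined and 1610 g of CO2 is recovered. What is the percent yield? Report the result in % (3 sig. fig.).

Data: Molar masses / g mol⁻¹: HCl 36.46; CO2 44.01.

n(CaCO3) = 79.40 mol
n(HCl) = 4275 / 36.46 = 117.3 mol
n/ν for CaCO3 = 79.40/1 = 79.40
n/ν for HCl = 117.3/2 = 58.65
Smallest n/ν is HCl → limiting reagent.
theoretical n(CO2) = (1/2) × 117.3 = 58.65 mol → 2581 g
% yield = 1610 / 2581 × 100 = 62.38 %

62.4 %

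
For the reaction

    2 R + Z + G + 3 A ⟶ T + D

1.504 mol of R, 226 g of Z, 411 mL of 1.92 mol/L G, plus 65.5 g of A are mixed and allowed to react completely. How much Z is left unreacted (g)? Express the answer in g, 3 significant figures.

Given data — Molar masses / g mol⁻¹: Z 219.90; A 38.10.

100 g

n(R) = 1.504 mol
n(Z) = 226.0 / 219.90 = 1.028 mol
n(G) = 1.92 × 411.0/1000 = 0.7891 mol
n(A) = 65.50 / 38.10 = 1.719 mol
n/ν for R = 1.504/2 = 0.7520
n/ν for Z = 1.028/1 = 1.028
n/ν for G = 0.7891/1 = 0.7891
n/ν for A = 1.719/3 = 0.5730
Smallest n/ν is A → limiting reagent.
Z consumed = (1/3) × 1.719 = 0.5730 mol
Z remaining = 1.028 − 0.5730 = 0.4550 mol
mass = 0.4550 × 219.90 = 100.1 g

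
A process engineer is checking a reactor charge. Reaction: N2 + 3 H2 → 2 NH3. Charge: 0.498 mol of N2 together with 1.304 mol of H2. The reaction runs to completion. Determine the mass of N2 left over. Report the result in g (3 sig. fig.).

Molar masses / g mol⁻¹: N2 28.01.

1.77 g

n(N2) = 0.4980 mol
n(H2) = 1.304 mol
n/ν → N2: 0.4980, H2: 0.4347; H2 is limiting.
N2 consumed = (1/3) × 1.304 = 0.4347 mol
N2 remaining = 0.4980 − 0.4347 = 0.06330 mol
mass = 0.06330 × 28.01 = 1.773 g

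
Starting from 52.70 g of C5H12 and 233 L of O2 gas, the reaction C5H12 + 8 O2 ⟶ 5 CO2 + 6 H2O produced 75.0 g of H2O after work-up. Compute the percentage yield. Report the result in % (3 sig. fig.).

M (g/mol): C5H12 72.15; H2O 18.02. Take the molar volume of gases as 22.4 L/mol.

95.0 %

n(C5H12) = 52.70 / 72.15 = 0.7304 mol
n(O2) = 233.0 / 22.4 = 10.40 mol
n/ν → C5H12: 0.7304, O2: 1.300; C5H12 is limiting.
theoretical n(H2O) = (6/1) × 0.7304 = 4.382 mol → 78.96 g
% yield = 75.0 / 78.96 × 100 = 94.98 %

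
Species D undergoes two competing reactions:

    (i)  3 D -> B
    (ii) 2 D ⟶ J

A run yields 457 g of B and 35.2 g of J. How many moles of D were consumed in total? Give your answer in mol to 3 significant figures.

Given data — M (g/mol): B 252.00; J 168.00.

n(B) = 457 / 252.00 = 1.813 mol
n(J) = 35.2 / 168.00 = 0.2095 mol
n(D) via (i) = (3/1)×1.813 = 5.439 mol
n(D) via (ii) = (2/1)×0.2095 = 0.4190 mol
total n(D) = 5.439 + 0.4190 = 5.858 mol

5.86 mol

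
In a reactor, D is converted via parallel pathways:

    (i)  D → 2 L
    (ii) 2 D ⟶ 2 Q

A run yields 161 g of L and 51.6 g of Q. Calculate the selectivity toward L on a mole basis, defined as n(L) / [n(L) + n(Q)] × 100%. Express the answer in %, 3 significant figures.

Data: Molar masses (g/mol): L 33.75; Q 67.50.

86.2 %

n(L) = 161 / 33.75 = 4.770 mol
n(Q) = 51.6 / 67.50 = 0.7644 mol
selectivity = 4.770/(4.770+0.7644) × 100 = 86.19 %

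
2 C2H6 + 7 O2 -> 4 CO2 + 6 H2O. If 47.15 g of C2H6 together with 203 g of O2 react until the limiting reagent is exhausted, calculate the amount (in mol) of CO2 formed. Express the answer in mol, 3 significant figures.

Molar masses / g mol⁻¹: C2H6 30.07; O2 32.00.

n(C2H6) = 47.15 / 30.07 = 1.568 mol
n(O2) = 203.0 / 32.00 = 6.344 mol
n/ν for C2H6 = 1.568/2 = 0.7840
n/ν for O2 = 6.344/7 = 0.9063
Smallest n/ν is C2H6 → limiting reagent.
n(CO2) = (4/2) × 1.568 = 3.136 mol

3.14 mol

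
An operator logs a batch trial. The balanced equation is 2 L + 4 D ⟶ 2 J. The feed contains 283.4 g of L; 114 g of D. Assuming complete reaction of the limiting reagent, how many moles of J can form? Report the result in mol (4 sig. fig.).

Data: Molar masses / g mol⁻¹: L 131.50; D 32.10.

1.776 mol

n(L) = 283.4 / 131.50 = 2.155 mol
n(D) = 114.0 / 32.10 = 3.551 mol
n/ν for L = 2.155/2 = 1.078
n/ν for D = 3.551/4 = 0.8878
Smallest n/ν is D → limiting reagent.
n(J) = (2/4) × 3.551 = 1.776 mol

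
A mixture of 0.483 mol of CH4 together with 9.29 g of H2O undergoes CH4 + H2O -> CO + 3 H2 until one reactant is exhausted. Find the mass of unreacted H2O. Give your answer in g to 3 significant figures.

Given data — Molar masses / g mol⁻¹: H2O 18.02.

n(CH4) = 0.4830 mol
n(H2O) = 9.290 / 18.02 = 0.5155 mol
n/ν → CH4: 0.4830, H2O: 0.5155; CH4 is limiting.
H2O consumed = (1/1) × 0.4830 = 0.4830 mol
H2O remaining = 0.5155 − 0.4830 = 0.03250 mol
mass = 0.03250 × 18.02 = 0.5857 g

0.586 g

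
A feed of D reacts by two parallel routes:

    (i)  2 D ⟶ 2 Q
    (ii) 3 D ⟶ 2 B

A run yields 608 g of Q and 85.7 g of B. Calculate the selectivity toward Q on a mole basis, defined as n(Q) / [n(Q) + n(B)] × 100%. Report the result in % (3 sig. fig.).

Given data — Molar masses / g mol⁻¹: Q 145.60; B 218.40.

n(Q) = 608 / 145.60 = 4.176 mol
n(B) = 85.7 / 218.40 = 0.3924 mol
selectivity = 4.176/(4.176+0.3924) × 100 = 91.41 %

91.4 %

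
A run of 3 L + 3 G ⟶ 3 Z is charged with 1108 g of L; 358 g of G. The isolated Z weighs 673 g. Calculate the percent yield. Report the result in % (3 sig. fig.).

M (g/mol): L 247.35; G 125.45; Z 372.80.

63.3 %

n(L) = 1108 / 247.35 = 4.479 mol
n(G) = 358.0 / 125.45 = 2.854 mol
n/ν for L = 4.479/3 = 1.493
n/ν for G = 2.854/3 = 0.9513
Smallest n/ν is G → limiting reagent.
theoretical n(Z) = (3/3) × 2.854 = 2.854 mol → 1064 g
% yield = 673 / 1064 × 100 = 63.25 %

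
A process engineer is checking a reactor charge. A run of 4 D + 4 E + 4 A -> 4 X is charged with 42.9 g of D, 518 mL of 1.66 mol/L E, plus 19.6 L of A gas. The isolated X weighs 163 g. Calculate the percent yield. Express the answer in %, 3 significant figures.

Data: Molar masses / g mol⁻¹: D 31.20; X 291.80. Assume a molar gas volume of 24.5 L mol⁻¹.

n(D) = 42.90 / 31.20 = 1.375 mol
n(E) = 1.66 × 518.0/1000 = 0.8599 mol
n(A) = 19.60 / 24.5 = 0.8000 mol
n/ν for D = 1.375/4 = 0.3438
n/ν for E = 0.8599/4 = 0.2150
n/ν for A = 0.8000/4 = 0.2000
Smallest n/ν is A → limiting reagent.
theoretical n(X) = (4/4) × 0.8000 = 0.8000 mol → 233.4 g
% yield = 163 / 233.4 × 100 = 69.84 %

69.8 %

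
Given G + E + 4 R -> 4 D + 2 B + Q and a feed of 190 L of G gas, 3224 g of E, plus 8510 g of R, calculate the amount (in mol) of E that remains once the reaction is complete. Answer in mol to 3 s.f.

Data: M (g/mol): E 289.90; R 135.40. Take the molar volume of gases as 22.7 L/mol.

n(G) = 190.0 / 22.7 = 8.370 mol
n(E) = 3224 / 289.90 = 11.12 mol
n(R) = 8510 / 135.40 = 62.85 mol
n/ν → G: 8.370, E: 11.12, R: 15.71; G is limiting.
E consumed = (1/1) × 8.370 = 8.370 mol
E remaining = 11.12 − 8.370 = 2.750 mol

2.75 mol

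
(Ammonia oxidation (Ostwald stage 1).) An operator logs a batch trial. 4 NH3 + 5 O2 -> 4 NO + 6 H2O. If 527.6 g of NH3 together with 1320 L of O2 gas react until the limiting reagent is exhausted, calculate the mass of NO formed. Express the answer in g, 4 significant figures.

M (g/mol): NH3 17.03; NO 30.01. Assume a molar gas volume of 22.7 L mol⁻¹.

n(NH3) = 527.6 / 17.03 = 30.98 mol
n(O2) = 1320 / 22.7 = 58.15 mol
n/ν → NH3: 7.745, O2: 11.63; NH3 is limiting.
n(NO) = (4/4) × 30.98 = 30.98 mol
mass = 30.98 × 30.01 = 929.7 g

929.7 g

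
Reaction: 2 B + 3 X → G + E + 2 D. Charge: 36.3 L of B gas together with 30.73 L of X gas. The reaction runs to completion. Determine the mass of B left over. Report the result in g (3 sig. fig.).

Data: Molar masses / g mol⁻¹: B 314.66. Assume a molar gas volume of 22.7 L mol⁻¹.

n(B) = 36.30 / 22.7 = 1.599 mol
n(X) = 30.73 / 22.7 = 1.354 mol
n/ν → B: 0.7995, X: 0.4513; X is limiting.
B consumed = (2/3) × 1.354 = 0.9027 mol
B remaining = 1.599 − 0.9027 = 0.6963 mol
mass = 0.6963 × 314.66 = 219.1 g

219 g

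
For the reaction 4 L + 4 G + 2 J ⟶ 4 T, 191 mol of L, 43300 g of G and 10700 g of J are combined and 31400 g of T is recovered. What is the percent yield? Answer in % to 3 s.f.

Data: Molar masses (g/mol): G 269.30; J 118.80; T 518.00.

n(L) = 191.0 mol
n(G) = 43300 / 269.30 = 160.8 mol
n(J) = 10700 / 118.80 = 90.07 mol
n/ν → L: 47.75, G: 40.20, J: 45.04; G is limiting.
theoretical n(T) = (4/4) × 160.8 = 160.8 mol → 83290 g
% yield = 31400 / 83290 × 100 = 37.70 %

37.7 %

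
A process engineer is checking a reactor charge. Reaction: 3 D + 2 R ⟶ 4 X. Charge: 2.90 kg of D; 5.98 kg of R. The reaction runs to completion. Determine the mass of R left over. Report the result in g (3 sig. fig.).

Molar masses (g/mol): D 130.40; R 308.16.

n(D) = 2.900×1000 / 130.40 = 22.24 mol
n(R) = 5.980×1000 / 308.16 = 19.41 mol
n/ν → D: 7.413, R: 9.705; D is limiting.
R consumed = (2/3) × 22.24 = 14.83 mol
R remaining = 19.41 − 14.83 = 4.580 mol
mass = 4.580 × 308.16 = 1411 g

1410 g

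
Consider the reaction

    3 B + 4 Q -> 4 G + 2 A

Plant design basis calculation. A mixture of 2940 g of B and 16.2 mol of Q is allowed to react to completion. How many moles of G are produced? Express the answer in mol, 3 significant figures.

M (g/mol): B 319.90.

12.3 mol

n(B) = 2940 / 319.90 = 9.190 mol
n(Q) = 16.20 mol
n/ν → B: 3.063, Q: 4.050; B is limiting.
n(G) = (4/3) × 9.190 = 12.25 mol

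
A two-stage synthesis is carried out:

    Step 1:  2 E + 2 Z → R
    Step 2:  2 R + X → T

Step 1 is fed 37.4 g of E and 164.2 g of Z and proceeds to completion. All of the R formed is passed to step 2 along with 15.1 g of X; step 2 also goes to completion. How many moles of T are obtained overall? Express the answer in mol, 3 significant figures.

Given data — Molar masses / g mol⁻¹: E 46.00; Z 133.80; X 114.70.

0.132 mol

Step 1:
n(E) = 37.40 / 46.00 = 0.8130 mol
n(Z) = 164.2 / 133.80 = 1.227 mol
n/ν for E = 0.8130/2 = 0.4065
n/ν for Z = 1.227/2 = 0.6135
Smallest n/ν is E → limiting reagent.
n(R) produced = (1/2) × 0.8130 = 0.4065 mol
Step 2:
n(R) available = 0.4065 mol
n(X) = 15.10 / 114.70 = 0.1316 mol
n/ν for R = 0.4065/2 = 0.2033
n/ν for X = 0.1316/1 = 0.1316
Smallest n/ν is X → limiting reagent.
n(T) = (1/1) × 0.1316 = 0.1316 mol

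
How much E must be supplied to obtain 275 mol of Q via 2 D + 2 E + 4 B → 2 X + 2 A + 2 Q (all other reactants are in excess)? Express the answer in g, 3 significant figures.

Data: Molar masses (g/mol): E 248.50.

68300 g

n(Q) = 275.0 mol
n(E) = (2/2) × 275.0 = 275.0 mol
mass = 275.0 × 248.50 = 68340 g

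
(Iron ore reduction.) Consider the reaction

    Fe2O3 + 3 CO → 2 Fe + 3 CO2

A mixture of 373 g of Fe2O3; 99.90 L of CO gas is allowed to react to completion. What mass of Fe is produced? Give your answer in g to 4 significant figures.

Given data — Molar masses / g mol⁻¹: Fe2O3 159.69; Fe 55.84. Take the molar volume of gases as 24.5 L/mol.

151.8 g

n(Fe2O3) = 373.0 / 159.69 = 2.336 mol
n(CO) = 99.90 / 24.5 = 4.078 mol
n/ν for Fe2O3 = 2.336/1 = 2.336
n/ν for CO = 4.078/3 = 1.359
Smallest n/ν is CO → limiting reagent.
n(Fe) = (2/3) × 4.078 = 2.719 mol
mass = 2.719 × 55.84 = 151.8 g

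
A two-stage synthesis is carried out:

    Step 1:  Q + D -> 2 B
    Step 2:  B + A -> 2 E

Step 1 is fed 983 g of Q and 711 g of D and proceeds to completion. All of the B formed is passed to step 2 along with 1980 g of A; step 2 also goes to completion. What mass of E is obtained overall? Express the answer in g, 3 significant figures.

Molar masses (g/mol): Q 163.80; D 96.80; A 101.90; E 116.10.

Step 1:
n(Q) = 983.0 / 163.80 = 6.001 mol
n(D) = 711.0 / 96.80 = 7.345 mol
n/ν for Q = 6.001/1 = 6.001
n/ν for D = 7.345/1 = 7.345
Smallest n/ν is Q → limiting reagent.
n(B) produced = (2/1) × 6.001 = 12.00 mol
Step 2:
n(B) available = 12.00 mol
n(A) = 1980 / 101.90 = 19.43 mol
n/ν for B = 12.00/1 = 12.00
n/ν for A = 19.43/1 = 19.43
Smallest n/ν is B → limiting reagent.
n(E) = (2/1) × 12.00 = 24.00 mol
mass = 24.00 × 116.10 = 2786 g

2790 g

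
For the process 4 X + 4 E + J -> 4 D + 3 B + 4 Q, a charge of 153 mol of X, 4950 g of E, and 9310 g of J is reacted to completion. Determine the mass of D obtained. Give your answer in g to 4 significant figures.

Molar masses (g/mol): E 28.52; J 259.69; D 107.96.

n(X) = 153.0 mol
n(E) = 4950 / 28.52 = 173.6 mol
n(J) = 9310 / 259.69 = 35.85 mol
n/ν → X: 38.25, E: 43.40, J: 35.85; J is limiting.
n(D) = (4/1) × 35.85 = 143.4 mol
mass = 143.4 × 107.96 = 15480 g

15480 g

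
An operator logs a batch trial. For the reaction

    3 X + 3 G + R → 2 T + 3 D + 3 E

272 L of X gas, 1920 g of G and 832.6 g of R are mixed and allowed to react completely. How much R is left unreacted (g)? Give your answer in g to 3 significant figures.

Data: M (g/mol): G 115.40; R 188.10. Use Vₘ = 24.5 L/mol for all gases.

n(X) = 272.0 / 24.5 = 11.10 mol
n(G) = 1920 / 115.40 = 16.64 mol
n(R) = 832.6 / 188.10 = 4.426 mol
n/ν for X = 11.10/3 = 3.700
n/ν for G = 16.64/3 = 5.547
n/ν for R = 4.426/1 = 4.426
Smallest n/ν is X → limiting reagent.
R consumed = (1/3) × 11.10 = 3.700 mol
R remaining = 4.426 − 3.700 = 0.7260 mol
mass = 0.7260 × 188.10 = 136.6 g

137 g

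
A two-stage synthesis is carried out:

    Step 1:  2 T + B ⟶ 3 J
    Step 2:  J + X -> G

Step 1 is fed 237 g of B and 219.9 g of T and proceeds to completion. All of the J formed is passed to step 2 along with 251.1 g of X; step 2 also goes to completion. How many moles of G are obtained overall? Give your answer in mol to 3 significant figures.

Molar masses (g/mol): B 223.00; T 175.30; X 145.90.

Step 1:
n(B) = 237.0 / 223.00 = 1.063 mol
n(T) = 219.9 / 175.30 = 1.254 mol
n/ν → B: 1.063, T: 0.6270; T is limiting.
n(J) produced = (3/2) × 1.254 = 1.881 mol
Step 2:
n(J) available = 1.881 mol
n(X) = 251.1 / 145.90 = 1.721 mol
n/ν → J: 1.881, X: 1.721; X is limiting.
n(G) = (1/1) × 1.721 = 1.721 mol

1.72 mol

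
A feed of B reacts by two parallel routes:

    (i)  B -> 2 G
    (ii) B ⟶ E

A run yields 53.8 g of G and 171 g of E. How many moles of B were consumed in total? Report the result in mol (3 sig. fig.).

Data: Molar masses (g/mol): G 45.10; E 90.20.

2.49 mol

n(G) = 53.8 / 45.10 = 1.193 mol
n(E) = 171 / 90.20 = 1.896 mol
n(B) via (i) = (1/2)×1.193 = 0.5965 mol
n(B) via (ii) = (1/1)×1.896 = 1.896 mol
total n(B) = 0.5965 + 1.896 = 2.493 mol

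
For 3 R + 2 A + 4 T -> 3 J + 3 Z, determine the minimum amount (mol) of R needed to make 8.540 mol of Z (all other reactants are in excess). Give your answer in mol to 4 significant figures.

n(Z) = 8.540 mol
n(R) = (3/3) × 8.540 = 8.540 mol

8.540 mol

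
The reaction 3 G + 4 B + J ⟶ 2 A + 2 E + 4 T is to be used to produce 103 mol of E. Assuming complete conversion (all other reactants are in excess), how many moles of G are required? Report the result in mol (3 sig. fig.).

n(E) = 103.0 mol
n(G) = (3/2) × 103.0 = 154.5 mol

155 mol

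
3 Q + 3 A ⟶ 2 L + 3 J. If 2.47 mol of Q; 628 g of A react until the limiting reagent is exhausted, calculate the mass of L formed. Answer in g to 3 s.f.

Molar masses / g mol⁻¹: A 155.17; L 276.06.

455 g

n(Q) = 2.470 mol
n(A) = 628.0 / 155.17 = 4.047 mol
n/ν for Q = 2.470/3 = 0.8233
n/ν for A = 4.047/3 = 1.349
Smallest n/ν is Q → limiting reagent.
n(L) = (2/3) × 2.470 = 1.647 mol
mass = 1.647 × 276.06 = 454.7 g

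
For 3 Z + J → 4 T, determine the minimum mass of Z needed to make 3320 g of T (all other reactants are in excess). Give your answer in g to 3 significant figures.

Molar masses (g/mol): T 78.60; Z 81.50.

2580 g

n(T) = 3320 / 78.60 = 42.24 mol
n(Z) = (3/4) × 42.24 = 31.68 mol
mass = 31.68 × 81.50 = 2582 g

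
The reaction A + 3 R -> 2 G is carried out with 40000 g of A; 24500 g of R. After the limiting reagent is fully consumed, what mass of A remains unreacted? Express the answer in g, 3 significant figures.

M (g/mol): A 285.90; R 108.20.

18400 g

n(A) = 40000 / 285.90 = 139.9 mol
n(R) = 24500 / 108.20 = 226.4 mol
n/ν for A = 139.9/1 = 139.9
n/ν for R = 226.4/3 = 75.47
Smallest n/ν is R → limiting reagent.
A consumed = (1/3) × 226.4 = 75.47 mol
A remaining = 139.9 − 75.47 = 64.43 mol
mass = 64.43 × 285.90 = 18420 g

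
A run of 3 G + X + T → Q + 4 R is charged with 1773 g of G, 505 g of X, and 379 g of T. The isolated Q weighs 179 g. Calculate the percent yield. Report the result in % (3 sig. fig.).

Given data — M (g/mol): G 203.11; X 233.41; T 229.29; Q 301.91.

35.9 %

n(G) = 1773 / 203.11 = 8.729 mol
n(X) = 505.0 / 233.41 = 2.164 mol
n(T) = 379.0 / 229.29 = 1.653 mol
n/ν → G: 2.910, X: 2.164, T: 1.653; T is limiting.
theoretical n(Q) = (1/1) × 1.653 = 1.653 mol → 499.1 g
% yield = 179 / 499.1 × 100 = 35.86 %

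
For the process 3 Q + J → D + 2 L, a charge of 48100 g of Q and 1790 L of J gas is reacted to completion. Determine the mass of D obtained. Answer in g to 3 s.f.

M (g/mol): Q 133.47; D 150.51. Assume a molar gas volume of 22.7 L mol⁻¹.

11900 g

n(Q) = 48100 / 133.47 = 360.4 mol
n(J) = 1790 / 22.7 = 78.85 mol
n/ν → Q: 120.1, J: 78.85; J is limiting.
n(D) = (1/1) × 78.85 = 78.85 mol
mass = 78.85 × 150.51 = 11870 g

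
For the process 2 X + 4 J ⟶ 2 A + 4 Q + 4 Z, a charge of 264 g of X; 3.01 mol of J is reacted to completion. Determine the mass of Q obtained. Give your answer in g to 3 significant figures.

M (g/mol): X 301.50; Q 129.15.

n(X) = 264.0 / 301.50 = 0.8756 mol
n(J) = 3.010 mol
n/ν for X = 0.8756/2 = 0.4378
n/ν for J = 3.010/4 = 0.7525
Smallest n/ν is X → limiting reagent.
n(Q) = (4/2) × 0.8756 = 1.751 mol
mass = 1.751 × 129.15 = 226.1 g

226 g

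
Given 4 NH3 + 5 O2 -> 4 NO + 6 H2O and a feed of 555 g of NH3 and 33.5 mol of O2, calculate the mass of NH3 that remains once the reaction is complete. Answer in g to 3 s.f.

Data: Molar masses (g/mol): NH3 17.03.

98.6 g

n(NH3) = 555.0 / 17.03 = 32.59 mol
n(O2) = 33.50 mol
n/ν for NH3 = 32.59/4 = 8.148
n/ν for O2 = 33.50/5 = 6.700
Smallest n/ν is O2 → limiting reagent.
NH3 consumed = (4/5) × 33.50 = 26.80 mol
NH3 remaining = 32.59 − 26.80 = 5.790 mol
mass = 5.790 × 17.03 = 98.60 g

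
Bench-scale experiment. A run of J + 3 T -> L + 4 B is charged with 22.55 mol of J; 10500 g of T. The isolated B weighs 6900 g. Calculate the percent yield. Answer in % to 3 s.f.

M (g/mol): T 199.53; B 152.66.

n(J) = 22.55 mol
n(T) = 10500 / 199.53 = 52.62 mol
n/ν for J = 22.55/1 = 22.55
n/ν for T = 52.62/3 = 17.54
Smallest n/ν is T → limiting reagent.
theoretical n(B) = (4/3) × 52.62 = 70.16 mol → 10710 g
% yield = 6900 / 10710 × 100 = 64.43 %

64.4 %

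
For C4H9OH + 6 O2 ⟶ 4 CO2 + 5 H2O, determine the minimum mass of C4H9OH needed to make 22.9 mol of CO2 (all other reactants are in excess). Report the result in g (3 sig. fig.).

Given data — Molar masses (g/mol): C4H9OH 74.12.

424 g

n(CO2) = 22.90 mol
n(C4H9OH) = (1/4) × 22.90 = 5.725 mol
mass = 5.725 × 74.12 = 424.3 g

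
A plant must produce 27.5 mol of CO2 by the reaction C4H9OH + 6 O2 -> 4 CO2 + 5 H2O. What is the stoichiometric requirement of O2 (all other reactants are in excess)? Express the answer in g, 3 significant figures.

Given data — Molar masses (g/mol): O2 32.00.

n(CO2) = 27.50 mol
n(O2) = (6/4) × 27.50 = 41.25 mol
mass = 41.25 × 32.00 = 1320 g

1320 g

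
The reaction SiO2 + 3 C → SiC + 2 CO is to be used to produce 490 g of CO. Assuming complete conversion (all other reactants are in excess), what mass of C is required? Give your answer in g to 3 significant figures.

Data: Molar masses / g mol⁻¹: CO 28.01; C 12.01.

315 g

n(CO) = 490 / 28.01 = 17.49 mol
n(C) = (3/2) × 17.49 = 26.24 mol
mass = 26.24 × 12.01 = 315.1 g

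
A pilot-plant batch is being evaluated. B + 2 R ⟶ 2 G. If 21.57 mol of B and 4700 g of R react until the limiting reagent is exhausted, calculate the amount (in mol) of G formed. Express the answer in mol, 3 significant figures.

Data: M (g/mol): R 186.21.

n(B) = 21.57 mol
n(R) = 4700 / 186.21 = 25.24 mol
n/ν for B = 21.57/1 = 21.57
n/ν for R = 25.24/2 = 12.62
Smallest n/ν is R → limiting reagent.
n(G) = (2/2) × 25.24 = 25.24 mol

25.2 mol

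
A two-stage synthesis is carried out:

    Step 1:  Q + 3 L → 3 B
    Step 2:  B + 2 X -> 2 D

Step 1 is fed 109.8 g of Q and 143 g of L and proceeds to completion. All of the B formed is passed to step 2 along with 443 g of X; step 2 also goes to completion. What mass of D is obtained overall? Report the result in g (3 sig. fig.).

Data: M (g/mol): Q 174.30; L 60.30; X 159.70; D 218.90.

Step 1:
n(Q) = 109.8 / 174.30 = 0.6299 mol
n(L) = 143.0 / 60.30 = 2.371 mol
n/ν for Q = 0.6299/1 = 0.6299
n/ν for L = 2.371/3 = 0.7903
Smallest n/ν is Q → limiting reagent.
n(B) produced = (3/1) × 0.6299 = 1.890 mol
Step 2:
n(B) available = 1.890 mol
n(X) = 443.0 / 159.70 = 2.774 mol
n/ν for B = 1.890/1 = 1.890
n/ν for X = 2.774/2 = 1.387
Smallest n/ν is X → limiting reagent.
n(D) = (2/2) × 2.774 = 2.774 mol
mass = 2.774 × 218.90 = 607.2 g

607 g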